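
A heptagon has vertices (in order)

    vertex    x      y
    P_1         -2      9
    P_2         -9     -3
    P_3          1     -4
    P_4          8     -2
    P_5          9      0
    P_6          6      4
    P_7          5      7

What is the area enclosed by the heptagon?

145.5

P_1→P_2: (-2)(-3) − (-9)(9) = 87
P_2→P_3: (-9)(-4) − (1)(-3) = 39
P_3→P_4: (1)(-2) − (8)(-4) = 30
P_4→P_5: (8)(0) − (9)(-2) = 18
P_5→P_6: (9)(4) − (6)(0) = 36
P_6→P_7: (6)(7) − (5)(4) = 22
P_7→P_1: (5)(9) − (-2)(7) = 59
Σ = 291
Area = |Σ|/2 = 145.5.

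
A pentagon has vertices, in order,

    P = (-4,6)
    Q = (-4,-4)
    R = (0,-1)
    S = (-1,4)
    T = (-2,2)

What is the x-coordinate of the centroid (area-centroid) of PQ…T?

Apply the surveyor's formula. First the cross-terms c_i = x_i·y_{i+1} − x_{i+1}·y_i:
  40, 4, -1, 6, -4  ⇒  2A = 45, A = 22.5.
Then Σ (x_i + x_{i+1})·c_i = -329, so x̄ = -329 / (6·22.5) = -329/135.

-329/135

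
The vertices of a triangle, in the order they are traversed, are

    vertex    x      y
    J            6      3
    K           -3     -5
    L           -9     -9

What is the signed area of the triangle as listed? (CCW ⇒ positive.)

-6

J→K: (6)(-5) − (-3)(3) = -21
K→L: (-3)(-9) − (-9)(-5) = -18
L→J: (-9)(3) − (6)(-9) = 27
Σ = -12
Signed area = Σ/2 = -6 (negative ⇒ clockwise traversal).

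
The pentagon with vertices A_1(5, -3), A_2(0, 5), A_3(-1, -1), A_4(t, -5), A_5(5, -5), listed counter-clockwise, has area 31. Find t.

The doubled signed area Σ (x_i y_{i+1} − x_{i+1} y_i) is linear in t.
With t=0 it equals 70; the coefficient of t is -4 (from the two edges through A_4).
So -4·t + 70 = 2·31 = 62 ⇒ t = 2.

2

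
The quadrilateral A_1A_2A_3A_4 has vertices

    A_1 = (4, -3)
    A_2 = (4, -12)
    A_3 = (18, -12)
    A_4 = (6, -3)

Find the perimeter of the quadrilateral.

|A_1A_2| = √((0)² + (-9)²) = √81 = 9
|A_2A_3| = √((14)² + (0)²) = √196 = 14
|A_3A_4| = √((-12)² + (9)²) = √225 = 15
|A_4A_1| = √((-2)² + (0)²) = √4 = 2
Perimeter = 9 + 14 + 15 + 2 = 40.

40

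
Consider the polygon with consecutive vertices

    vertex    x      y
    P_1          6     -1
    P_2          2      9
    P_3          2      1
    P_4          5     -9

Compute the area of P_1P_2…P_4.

Apply the surveyor's formula: 2A = Σ (x_i·y_{i+1} − x_{i+1}·y_i), indices taken mod 4.
Σ = (56) + (-16) + (-23) + (49) = 66
Area = |Σ|/2 = 33.

33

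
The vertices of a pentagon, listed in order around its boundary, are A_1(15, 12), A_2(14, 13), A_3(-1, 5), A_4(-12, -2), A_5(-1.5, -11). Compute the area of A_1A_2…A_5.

Apply the shoelace formula: 2A = Σ (x_i·y_{i+1} − x_{i+1}·y_i), indices taken mod 5.
Cross-terms: 27, 83, 62, 129, 147  ⇒  Σ = 448
Area = |Σ|/2 = 224.

224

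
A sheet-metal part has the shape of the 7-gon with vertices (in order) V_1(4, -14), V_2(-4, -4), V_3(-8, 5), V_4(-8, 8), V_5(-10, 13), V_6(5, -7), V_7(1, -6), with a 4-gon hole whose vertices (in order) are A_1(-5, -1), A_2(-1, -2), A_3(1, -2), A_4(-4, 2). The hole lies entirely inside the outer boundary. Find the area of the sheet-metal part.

79.5

Outer boundary:
V_1→V_2: (4)(-4) − (-4)(-14) = -72
V_2→V_3: (-4)(5) − (-8)(-4) = -52
V_3→V_4: (-8)(8) − (-8)(5) = -24
V_4→V_5: (-8)(13) − (-10)(8) = -24
V_5→V_6: (-10)(-7) − (5)(13) = 5
V_6→V_7: (5)(-6) − (1)(-7) = -23
V_7→V_1: (1)(-14) − (4)(-6) = 10
Σ = -180
Area = |Σ|/2 = 90.
Hole:
Apply the shoelace (surveyor's) formula: 2A = Σ (x_i·y_{i+1} − x_{i+1}·y_i), indices taken mod 4.
A_1→A_2: (-5)(-2) − (-1)(-1) = 9
A_2→A_3: (-1)(-2) − (1)(-2) = 4
A_3→A_4: (1)(2) − (-4)(-2) = -6
A_4→A_1: (-4)(-1) − (-5)(2) = 14
Σ = 21
Area = |Σ|/2 = 10.5.
Net area = 90 − 10.5 = 79.5.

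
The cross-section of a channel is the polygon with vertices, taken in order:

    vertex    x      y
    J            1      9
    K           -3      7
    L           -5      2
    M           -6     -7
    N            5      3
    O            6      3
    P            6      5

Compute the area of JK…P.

92.5

Apply the shoelace (surveyor's) formula: 2A = Σ (x_i·y_{i+1} − x_{i+1}·y_i), indices taken mod 7.
Cross-terms: 34, 29, 47, 17, -3, 12, 49  ⇒  Σ = 185
Area = |Σ|/2 = 92.5.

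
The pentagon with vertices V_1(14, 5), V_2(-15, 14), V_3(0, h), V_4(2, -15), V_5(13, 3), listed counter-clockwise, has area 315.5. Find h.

-8

The doubled signed area Σ (x_i y_{i+1} − x_{i+1} y_i) is linear in h.
With h=0 it equals 495; the coefficient of h is -17 (from the two edges through V_3).
So -17·h + 495 = 2·315.5 = 631 ⇒ h = -8.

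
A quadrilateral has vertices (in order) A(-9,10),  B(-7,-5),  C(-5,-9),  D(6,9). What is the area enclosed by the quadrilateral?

151.5

Σ = (115) + (38) + (9) + (141) = 303
Area = |Σ|/2 = 151.5.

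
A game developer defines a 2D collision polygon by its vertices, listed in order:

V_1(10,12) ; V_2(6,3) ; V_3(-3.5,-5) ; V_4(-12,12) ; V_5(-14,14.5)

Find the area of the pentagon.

Cross-terms: -42, -19.5, -102, -6, -313  ⇒  Σ = -482.5
Area = |Σ|/2 = 241.25.

241.25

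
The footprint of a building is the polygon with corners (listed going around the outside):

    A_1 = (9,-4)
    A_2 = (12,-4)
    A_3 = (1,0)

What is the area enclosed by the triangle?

6

A_1→A_2: (9)(-4) − (12)(-4) = 12
A_2→A_3: (12)(0) − (1)(-4) = 4
A_3→A_1: (1)(-4) − (9)(0) = -4
Σ = 12
Area = |Σ|/2 = 6.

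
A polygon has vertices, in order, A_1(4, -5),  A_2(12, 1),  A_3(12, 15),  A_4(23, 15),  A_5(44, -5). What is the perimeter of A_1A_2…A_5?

|A_1A_2| = √((8)² + (6)²) = √100 = 10
|A_2A_3| = √((0)² + (14)²) = √196 = 14
|A_3A_4| = √((11)² + (0)²) = √121 = 11
|A_4A_5| = √((21)² + (-20)²) = √841 = 29
|A_5A_1| = √((-40)² + (0)²) = √1600 = 40
Perimeter = 10 + 14 + 11 + 29 + 40 = 104.

104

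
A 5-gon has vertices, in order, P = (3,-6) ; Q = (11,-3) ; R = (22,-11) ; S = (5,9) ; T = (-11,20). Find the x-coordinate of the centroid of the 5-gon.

381/115

Apply Gauss's area formula. First the cross-terms c_i = x_i·y_{i+1} − x_{i+1}·y_i:
  57, -55, 253, 199, 6  ⇒  2A = 460, A = 230.
Then Σ (x_i + x_{i+1})·c_i = 4572, so x̄ = 4572 / (6·230) = 381/115.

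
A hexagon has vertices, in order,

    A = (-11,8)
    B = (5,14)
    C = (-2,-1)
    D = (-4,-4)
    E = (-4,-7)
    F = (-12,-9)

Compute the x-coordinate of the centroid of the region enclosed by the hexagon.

-1061/199

Apply Gauss's area formula. First the cross-terms c_i = x_i·y_{i+1} − x_{i+1}·y_i:
  -194, 23, 4, 12, -48, -195  ⇒  2A = -398, A = -199.
Then Σ (x_i + x_{i+1})·c_i = 6366, so x̄ = 6366 / (6·(-199)) = -1061/199.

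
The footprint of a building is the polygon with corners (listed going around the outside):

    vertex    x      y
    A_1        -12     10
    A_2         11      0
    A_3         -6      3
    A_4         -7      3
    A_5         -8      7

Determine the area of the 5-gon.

Apply the shoelace formula: 2A = Σ (x_i·y_{i+1} − x_{i+1}·y_i), indices taken mod 5.
Σ = (-110) + (33) + (3) + (-25) + (4) = -95
Area = |Σ|/2 = 47.5.

47.5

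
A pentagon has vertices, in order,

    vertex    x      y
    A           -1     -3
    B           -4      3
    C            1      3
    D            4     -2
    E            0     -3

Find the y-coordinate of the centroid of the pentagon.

26/177

Apply the surveyor's formula. First the cross-terms c_i = x_i·y_{i+1} − x_{i+1}·y_i:
  -15, -15, -14, -12, -3  ⇒  2A = -59, A = -29.5.
Then Σ (y_i + y_{i+1})·c_i = -26, so ȳ = -26 / (6·(-29.5)) = 26/177.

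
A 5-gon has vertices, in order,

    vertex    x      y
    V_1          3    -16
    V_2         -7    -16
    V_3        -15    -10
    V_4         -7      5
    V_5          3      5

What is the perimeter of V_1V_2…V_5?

|V_1V_2| = √((-10)² + (0)²) = √100 = 10
|V_2V_3| = √((-8)² + (6)²) = √100 = 10
|V_3V_4| = √((8)² + (15)²) = √289 = 17
|V_4V_5| = √((10)² + (0)²) = √100 = 10
|V_5V_1| = √((0)² + (-21)²) = √441 = 21
Perimeter = 10 + 10 + 17 + 10 + 21 = 68.

68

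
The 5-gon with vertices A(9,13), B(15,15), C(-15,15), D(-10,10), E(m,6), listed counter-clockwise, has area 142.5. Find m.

3

The doubled signed area Σ (x_i y_{i+1} − x_{i+1} y_i) is linear in m.
With m=0 it equals 276; the coefficient of m is 3 (from the two edges through E).
So 3·m + 276 = 2·142.5 = 285 ⇒ m = 3.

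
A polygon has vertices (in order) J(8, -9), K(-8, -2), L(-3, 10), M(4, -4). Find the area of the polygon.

103

Apply Gauss's area formula: 2A = Σ (x_i·y_{i+1} − x_{i+1}·y_i), indices taken mod 4.
Cross-terms: -88, -86, -28, -4  ⇒  Σ = -206
Area = |Σ|/2 = 103.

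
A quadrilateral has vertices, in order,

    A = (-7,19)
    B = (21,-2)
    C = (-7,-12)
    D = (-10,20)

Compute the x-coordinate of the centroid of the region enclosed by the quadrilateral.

Apply the shoelace formula. First the cross-terms c_i = x_i·y_{i+1} − x_{i+1}·y_i:
  -385, -266, -260, -50  ⇒  2A = -961, A = -480.5.
Then Σ (x_i + x_{i+1})·c_i = -3844, so x̄ = -3844 / (6·(-480.5)) = 4/3.

4/3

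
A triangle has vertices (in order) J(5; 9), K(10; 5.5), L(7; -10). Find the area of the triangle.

Σ = (-62.5) + (-138.5) + (113) = -88
Area = |Σ|/2 = 44.

44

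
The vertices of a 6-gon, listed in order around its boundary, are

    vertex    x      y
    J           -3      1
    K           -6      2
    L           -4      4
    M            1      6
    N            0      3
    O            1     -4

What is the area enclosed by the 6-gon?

Apply Gauss's area formula: 2A = Σ (x_i·y_{i+1} − x_{i+1}·y_i), indices taken mod 6.
Σ = (0) + (-16) + (-28) + (3) + (-3) + (-11) = -55
Area = |Σ|/2 = 27.5.

27.5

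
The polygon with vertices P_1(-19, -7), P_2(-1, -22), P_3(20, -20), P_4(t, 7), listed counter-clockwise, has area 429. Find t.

Write out the shoelace sum; only the two edges meeting at P_4 involve t:
2·Area = [(20·7 − t·(-20)) + (t·(-7) − (-19)·7)] + 871
       = 13·t + 1144 = 858
⇒ t = -22.

-22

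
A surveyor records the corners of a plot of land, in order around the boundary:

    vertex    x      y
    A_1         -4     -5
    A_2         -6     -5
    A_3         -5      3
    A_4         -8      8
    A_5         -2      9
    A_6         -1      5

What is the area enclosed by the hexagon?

50.5

A_1→A_2: (-4)(-5) − (-6)(-5) = -10
A_2→A_3: (-6)(3) − (-5)(-5) = -43
A_3→A_4: (-5)(8) − (-8)(3) = -16
A_4→A_5: (-8)(9) − (-2)(8) = -56
A_5→A_6: (-2)(5) − (-1)(9) = -1
A_6→A_1: (-1)(-5) − (-4)(5) = 25
Σ = -101
Area = |Σ|/2 = 50.5.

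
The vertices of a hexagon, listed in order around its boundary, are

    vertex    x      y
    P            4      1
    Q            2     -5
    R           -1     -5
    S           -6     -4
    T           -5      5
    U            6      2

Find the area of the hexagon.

P→Q: (4)(-5) − (2)(1) = -22
Q→R: (2)(-5) − (-1)(-5) = -15
R→S: (-1)(-4) − (-6)(-5) = -26
S→T: (-6)(5) − (-5)(-4) = -50
T→U: (-5)(2) − (6)(5) = -40
U→P: (6)(1) − (4)(2) = -2
Σ = -155
Area = |Σ|/2 = 77.5.

77.5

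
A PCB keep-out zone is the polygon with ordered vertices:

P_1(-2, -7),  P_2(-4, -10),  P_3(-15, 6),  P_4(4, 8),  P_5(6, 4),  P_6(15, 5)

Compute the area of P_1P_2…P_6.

Σ = (-8) + (-174) + (-144) + (-32) + (-30) + (-95) = -483
Area = |Σ|/2 = 241.5.

241.5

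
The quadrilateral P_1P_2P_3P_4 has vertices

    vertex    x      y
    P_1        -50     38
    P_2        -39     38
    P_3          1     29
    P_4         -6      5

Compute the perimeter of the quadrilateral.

|P_1P_2| = √((11)² + (0)²) = √121 = 11
|P_2P_3| = √((40)² + (-9)²) = √1681 = 41
|P_3P_4| = √((-7)² + (-24)²) = √625 = 25
|P_4P_1| = √((-44)² + (33)²) = √3025 = 55
Perimeter = 11 + 41 + 25 + 55 = 132.

132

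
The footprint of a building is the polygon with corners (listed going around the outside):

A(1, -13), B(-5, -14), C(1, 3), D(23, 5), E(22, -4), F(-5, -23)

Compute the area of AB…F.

392

Apply the shoelace (surveyor's) formula: 2A = Σ (x_i·y_{i+1} − x_{i+1}·y_i), indices taken mod 6.
A→B: (1)(-14) − (-5)(-13) = -79
B→C: (-5)(3) − (1)(-14) = -1
C→D: (1)(5) − (23)(3) = -64
D→E: (23)(-4) − (22)(5) = -202
E→F: (22)(-23) − (-5)(-4) = -526
F→A: (-5)(-13) − (1)(-23) = 88
Σ = -784
Area = |Σ|/2 = 392.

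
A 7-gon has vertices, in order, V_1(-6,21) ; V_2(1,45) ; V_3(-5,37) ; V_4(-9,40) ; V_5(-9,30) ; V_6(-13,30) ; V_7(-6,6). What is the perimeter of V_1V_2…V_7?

|V_1V_2| = √((7)² + (24)²) = √625 = 25
|V_2V_3| = √((-6)² + (-8)²) = √100 = 10
|V_3V_4| = √((-4)² + (3)²) = √25 = 5
|V_4V_5| = √((0)² + (-10)²) = √100 = 10
|V_5V_6| = √((-4)² + (0)²) = √16 = 4
|V_6V_7| = √((7)² + (-24)²) = √625 = 25
|V_7V_1| = √((0)² + (15)²) = √225 = 15
Perimeter = 25 + 10 + 5 + 10 + 4 + 25 + 15 = 94.

94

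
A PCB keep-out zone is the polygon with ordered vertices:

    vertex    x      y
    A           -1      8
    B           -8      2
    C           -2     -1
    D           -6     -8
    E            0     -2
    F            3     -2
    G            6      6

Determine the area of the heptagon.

Apply the shoelace formula: 2A = Σ (x_i·y_{i+1} − x_{i+1}·y_i), indices taken mod 7.
Σ = (62) + (12) + (10) + (12) + (6) + (30) + (54) = 186
Area = |Σ|/2 = 93.

93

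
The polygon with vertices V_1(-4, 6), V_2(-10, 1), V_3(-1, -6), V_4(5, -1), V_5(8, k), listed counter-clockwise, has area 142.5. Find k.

9

The doubled signed area Σ (x_i y_{i+1} − x_{i+1} y_i) is linear in k.
With k=0 it equals 204; the coefficient of k is 9 (from the two edges through V_5).
So 9·k + 204 = 2·142.5 = 285 ⇒ k = 9.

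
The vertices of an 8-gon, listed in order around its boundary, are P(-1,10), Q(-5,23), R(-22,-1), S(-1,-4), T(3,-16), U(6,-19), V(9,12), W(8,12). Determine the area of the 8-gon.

519.5

Apply Gauss's area formula: 2A = Σ (x_i·y_{i+1} − x_{i+1}·y_i), indices taken mod 8.
P→Q: (-1)(23) − (-5)(10) = 27
Q→R: (-5)(-1) − (-22)(23) = 511
R→S: (-22)(-4) − (-1)(-1) = 87
S→T: (-1)(-16) − (3)(-4) = 28
T→U: (3)(-19) − (6)(-16) = 39
U→V: (6)(12) − (9)(-19) = 243
V→W: (9)(12) − (8)(12) = 12
W→P: (8)(10) − (-1)(12) = 92
Σ = 1039
Area = |Σ|/2 = 519.5.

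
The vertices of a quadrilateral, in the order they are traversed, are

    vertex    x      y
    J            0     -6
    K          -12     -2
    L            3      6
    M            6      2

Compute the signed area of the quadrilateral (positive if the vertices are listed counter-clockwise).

Apply the shoelace (surveyor's) formula: 2A = Σ (x_i·y_{i+1} − x_{i+1}·y_i), indices taken mod 4.
Σ = (-72) + (-66) + (-30) + (-36) = -204
Signed area = Σ/2 = -102 (negative ⇒ clockwise traversal).

-102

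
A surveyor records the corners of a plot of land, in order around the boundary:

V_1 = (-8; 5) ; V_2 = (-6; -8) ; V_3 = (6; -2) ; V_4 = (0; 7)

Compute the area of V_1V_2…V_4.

Cross-terms: 94, 60, 42, 56  ⇒  Σ = 252
Area = |Σ|/2 = 126.

126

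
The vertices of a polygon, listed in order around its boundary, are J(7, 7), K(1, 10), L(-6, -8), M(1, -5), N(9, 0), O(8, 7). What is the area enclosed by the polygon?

Apply Gauss's area formula: 2A = Σ (x_i·y_{i+1} − x_{i+1}·y_i), indices taken mod 6.
Σ = (63) + (52) + (38) + (45) + (63) + (7) = 268
Area = |Σ|/2 = 134.

134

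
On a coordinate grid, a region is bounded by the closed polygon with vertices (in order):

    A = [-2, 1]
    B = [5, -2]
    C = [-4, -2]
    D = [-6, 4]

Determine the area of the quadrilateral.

Apply the shoelace (surveyor's) formula: 2A = Σ (x_i·y_{i+1} − x_{i+1}·y_i), indices taken mod 4.
Cross-terms: -1, -18, -28, 2  ⇒  Σ = -45
Area = |Σ|/2 = 22.5.

22.5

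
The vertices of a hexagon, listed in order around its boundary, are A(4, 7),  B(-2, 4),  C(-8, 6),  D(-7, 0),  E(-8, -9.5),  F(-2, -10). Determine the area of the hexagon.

122.75

Apply Gauss's area formula: 2A = Σ (x_i·y_{i+1} − x_{i+1}·y_i), indices taken mod 6.
A→B: (4)(4) − (-2)(7) = 30
B→C: (-2)(6) − (-8)(4) = 20
C→D: (-8)(0) − (-7)(6) = 42
D→E: (-7)(-9.5) − (-8)(0) = 66.5
E→F: (-8)(-10) − (-2)(-9.5) = 61
F→A: (-2)(7) − (4)(-10) = 26
Σ = 245.5
Area = |Σ|/2 = 122.75.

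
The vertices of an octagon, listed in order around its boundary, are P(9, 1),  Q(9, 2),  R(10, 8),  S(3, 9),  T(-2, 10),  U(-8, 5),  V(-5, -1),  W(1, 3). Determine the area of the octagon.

119

Apply Gauss's area formula: 2A = Σ (x_i·y_{i+1} − x_{i+1}·y_i), indices taken mod 8.
Σ = (9) + (52) + (66) + (48) + (70) + (33) + (-14) + (-26) = 238
Area = |Σ|/2 = 119.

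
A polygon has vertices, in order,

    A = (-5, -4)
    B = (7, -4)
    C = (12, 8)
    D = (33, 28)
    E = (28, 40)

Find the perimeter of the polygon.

122

|AB| = √((12)² + (0)²) = √144 = 12
|BC| = √((5)² + (12)²) = √169 = 13
|CD| = √((21)² + (20)²) = √841 = 29
|DE| = √((-5)² + (12)²) = √169 = 13
|EA| = √((-33)² + (-44)²) = √3025 = 55
Perimeter = 12 + 13 + 29 + 13 + 55 = 122.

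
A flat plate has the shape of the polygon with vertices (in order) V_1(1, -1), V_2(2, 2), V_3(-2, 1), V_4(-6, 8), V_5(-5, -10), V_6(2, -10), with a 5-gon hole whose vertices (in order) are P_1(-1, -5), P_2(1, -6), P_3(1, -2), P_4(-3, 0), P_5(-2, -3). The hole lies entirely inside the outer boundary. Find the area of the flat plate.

Outer boundary:
Apply the shoelace formula: 2A = Σ (x_i·y_{i+1} − x_{i+1}·y_i), indices taken mod 6.
Σ = (4) + (6) + (-10) + (100) + (70) + (8) = 178
Area = |Σ|/2 = 89.
Hole:
Apply the shoelace (surveyor's) formula: 2A = Σ (x_i·y_{i+1} − x_{i+1}·y_i), indices taken mod 5.
Σ = (11) + (4) + (-6) + (9) + (7) = 25
Area = |Σ|/2 = 12.5.
Net area = 89 − 12.5 = 76.5.

76.5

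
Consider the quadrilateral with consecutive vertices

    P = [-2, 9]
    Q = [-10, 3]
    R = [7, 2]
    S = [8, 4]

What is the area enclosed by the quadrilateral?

67.5

Apply Gauss's area formula: 2A = Σ (x_i·y_{i+1} − x_{i+1}·y_i), indices taken mod 4.
P→Q: (-2)(3) − (-10)(9) = 84
Q→R: (-10)(2) − (7)(3) = -41
R→S: (7)(4) − (8)(2) = 12
S→P: (8)(9) − (-2)(4) = 80
Σ = 135
Area = |Σ|/2 = 67.5.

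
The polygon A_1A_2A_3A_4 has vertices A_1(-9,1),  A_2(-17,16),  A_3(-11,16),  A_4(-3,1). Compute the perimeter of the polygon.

|A_1A_2| = √((-8)² + (15)²) = √289 = 17
|A_2A_3| = √((6)² + (0)²) = √36 = 6
|A_3A_4| = √((8)² + (-15)²) = √289 = 17
|A_4A_1| = √((-6)² + (0)²) = √36 = 6
Perimeter = 17 + 6 + 17 + 6 = 46.

46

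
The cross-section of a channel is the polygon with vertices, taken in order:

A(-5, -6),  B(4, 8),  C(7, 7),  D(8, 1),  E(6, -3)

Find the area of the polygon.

87

Cross-terms: -16, -28, -49, -30, -51  ⇒  Σ = -174
Area = |Σ|/2 = 87.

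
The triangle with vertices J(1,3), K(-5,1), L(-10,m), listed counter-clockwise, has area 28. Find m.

-10

Write out the shoelace sum; only the two edges meeting at L involve m:
2·Area = [((-5)·m − (-10)·1) + ((-10)·3 − 1·m)] + 16
       = -6·m + -4 = 56
⇒ m = -10.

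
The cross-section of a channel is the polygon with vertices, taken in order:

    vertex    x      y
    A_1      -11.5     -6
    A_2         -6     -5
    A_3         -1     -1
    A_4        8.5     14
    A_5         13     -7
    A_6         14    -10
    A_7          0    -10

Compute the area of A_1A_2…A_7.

255.75

Apply the surveyor's formula: 2A = Σ (x_i·y_{i+1} − x_{i+1}·y_i), indices taken mod 7.
Cross-terms: 21.5, 1, -5.5, -241.5, -32, -140, -115  ⇒  Σ = -511.5
Area = |Σ|/2 = 255.75.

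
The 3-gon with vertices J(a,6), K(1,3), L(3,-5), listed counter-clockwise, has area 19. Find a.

The doubled signed area Σ (x_i y_{i+1} − x_{i+1} y_i) is linear in a.
With a=0 it equals -2; the coefficient of a is 8 (from the two edges through J).
So 8·a + -2 = 2·19 = 38 ⇒ a = 5.

5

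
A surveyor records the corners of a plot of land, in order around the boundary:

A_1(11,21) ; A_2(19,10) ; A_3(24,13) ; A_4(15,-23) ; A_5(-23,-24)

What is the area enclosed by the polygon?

1068.5

Σ = (-289) + (7) + (-747) + (-889) + (-219) = -2137
Area = |Σ|/2 = 1068.5.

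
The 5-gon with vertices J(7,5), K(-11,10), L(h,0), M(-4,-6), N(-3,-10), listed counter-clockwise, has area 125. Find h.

The doubled signed area Σ (x_i y_{i+1} − x_{i+1} y_i) is linear in h.
With h=0 it equals 202; the coefficient of h is -16 (from the two edges through L).
So -16·h + 202 = 2·125 = 250 ⇒ h = -3.

-3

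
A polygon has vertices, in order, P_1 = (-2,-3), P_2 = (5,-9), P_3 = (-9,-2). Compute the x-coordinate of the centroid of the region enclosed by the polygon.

Apply the surveyor's formula. First the cross-terms c_i = x_i·y_{i+1} − x_{i+1}·y_i:
  33, -91, 23  ⇒  2A = -35, A = -17.5.
Then Σ (x_i + x_{i+1})·c_i = 210, so x̄ = 210 / (6·(-17.5)) = -2.

-2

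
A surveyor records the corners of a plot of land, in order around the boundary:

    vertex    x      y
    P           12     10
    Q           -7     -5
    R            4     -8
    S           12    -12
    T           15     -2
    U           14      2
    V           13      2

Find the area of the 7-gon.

Σ = (10) + (76) + (48) + (156) + (58) + (2) + (106) = 456
Area = |Σ|/2 = 228.

228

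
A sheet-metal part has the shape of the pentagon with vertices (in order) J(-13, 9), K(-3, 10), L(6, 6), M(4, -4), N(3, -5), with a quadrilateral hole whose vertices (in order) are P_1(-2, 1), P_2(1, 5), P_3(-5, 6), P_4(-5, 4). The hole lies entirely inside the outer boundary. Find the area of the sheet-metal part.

Outer boundary:
Σ = (-103) + (-78) + (-48) + (-8) + (-38) = -275
Area = |Σ|/2 = 137.5.
Hole:
Σ = (-11) + (31) + (10) + (3) = 33
Area = |Σ|/2 = 16.5.
Net area = 137.5 − 16.5 = 121.

121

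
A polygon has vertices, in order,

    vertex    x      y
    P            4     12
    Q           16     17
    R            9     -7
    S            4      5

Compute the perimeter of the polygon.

|PQ| = √((12)² + (5)²) = √169 = 13
|QR| = √((-7)² + (-24)²) = √625 = 25
|RS| = √((-5)² + (12)²) = √169 = 13
|SP| = √((0)² + (7)²) = √49 = 7
Perimeter = 13 + 25 + 13 + 7 = 58.

58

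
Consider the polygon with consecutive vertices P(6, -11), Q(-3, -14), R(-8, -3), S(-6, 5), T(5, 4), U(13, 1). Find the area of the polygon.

Apply the shoelace (surveyor's) formula: 2A = Σ (x_i·y_{i+1} − x_{i+1}·y_i), indices taken mod 6.
Σ = (-117) + (-103) + (-58) + (-49) + (-47) + (-149) = -523
Area = |Σ|/2 = 261.5.

261.5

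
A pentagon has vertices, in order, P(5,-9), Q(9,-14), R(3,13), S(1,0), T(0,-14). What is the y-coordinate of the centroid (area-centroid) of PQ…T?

-665/213

Apply the surveyor's formula. First the cross-terms c_i = x_i·y_{i+1} − x_{i+1}·y_i:
  11, 159, -13, -14, 70  ⇒  2A = 213, A = 106.5.
Then Σ (y_i + y_{i+1})·c_i = -1995, so ȳ = -1995 / (6·106.5) = -665/213.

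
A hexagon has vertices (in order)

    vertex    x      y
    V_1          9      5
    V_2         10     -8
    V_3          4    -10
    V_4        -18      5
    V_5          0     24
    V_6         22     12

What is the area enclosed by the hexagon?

Apply Gauss's area formula: 2A = Σ (x_i·y_{i+1} − x_{i+1}·y_i), indices taken mod 6.
Σ = (-122) + (-68) + (-160) + (-432) + (-528) + (2) = -1308
Area = |Σ|/2 = 654.

654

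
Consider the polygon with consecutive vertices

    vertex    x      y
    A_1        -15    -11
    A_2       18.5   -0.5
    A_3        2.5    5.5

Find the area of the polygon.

184.5

Apply the surveyor's formula: 2A = Σ (x_i·y_{i+1} − x_{i+1}·y_i), indices taken mod 3.
Σ = (211) + (103) + (55) = 369
Area = |Σ|/2 = 184.5.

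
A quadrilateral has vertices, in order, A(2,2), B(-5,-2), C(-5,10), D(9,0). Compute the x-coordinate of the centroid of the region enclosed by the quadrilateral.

Apply the shoelace (surveyor's) formula. First the cross-terms c_i = x_i·y_{i+1} − x_{i+1}·y_i:
  6, -60, -90, 18  ⇒  2A = -126, A = -63.
Then Σ (x_i + x_{i+1})·c_i = 420, so x̄ = 420 / (6·(-63)) = -10/9.

-10/9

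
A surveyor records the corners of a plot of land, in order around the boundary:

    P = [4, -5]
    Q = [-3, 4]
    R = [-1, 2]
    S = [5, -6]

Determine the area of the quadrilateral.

Apply the shoelace (surveyor's) formula: 2A = Σ (x_i·y_{i+1} − x_{i+1}·y_i), indices taken mod 4.
Cross-terms: 1, -2, -4, -1  ⇒  Σ = -6
Area = |Σ|/2 = 3.

3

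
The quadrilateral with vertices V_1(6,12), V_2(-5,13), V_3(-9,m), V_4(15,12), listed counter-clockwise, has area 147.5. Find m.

The doubled signed area Σ (x_i y_{i+1} − x_{i+1} y_i) is linear in m.
With m=0 it equals 255; the coefficient of m is -20 (from the two edges through V_3).
So -20·m + 255 = 2·147.5 = 295 ⇒ m = -2.

-2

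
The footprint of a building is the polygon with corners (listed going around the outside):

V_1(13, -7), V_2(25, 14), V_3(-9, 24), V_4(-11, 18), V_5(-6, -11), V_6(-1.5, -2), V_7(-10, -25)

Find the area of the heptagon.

911

Apply Gauss's area formula: 2A = Σ (x_i·y_{i+1} − x_{i+1}·y_i), indices taken mod 7.
V_1→V_2: (13)(14) − (25)(-7) = 357
V_2→V_3: (25)(24) − (-9)(14) = 726
V_3→V_4: (-9)(18) − (-11)(24) = 102
V_4→V_5: (-11)(-11) − (-6)(18) = 229
V_5→V_6: (-6)(-2) − (-1.5)(-11) = -4.5
V_6→V_7: (-1.5)(-25) − (-10)(-2) = 17.5
V_7→V_1: (-10)(-7) − (13)(-25) = 395
Σ = 1822
Area = |Σ|/2 = 911.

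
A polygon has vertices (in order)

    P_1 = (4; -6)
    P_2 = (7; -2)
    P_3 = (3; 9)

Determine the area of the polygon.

Apply the surveyor's formula: 2A = Σ (x_i·y_{i+1} − x_{i+1}·y_i), indices taken mod 3.
Σ = (34) + (69) + (-54) = 49
Area = |Σ|/2 = 24.5.

24.5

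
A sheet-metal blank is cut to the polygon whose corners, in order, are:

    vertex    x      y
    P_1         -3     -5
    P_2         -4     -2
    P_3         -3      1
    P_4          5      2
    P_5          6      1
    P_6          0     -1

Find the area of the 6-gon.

Apply the shoelace formula: 2A = Σ (x_i·y_{i+1} − x_{i+1}·y_i), indices taken mod 6.
Σ = (-14) + (-10) + (-11) + (-7) + (-6) + (-3) = -51
Area = |Σ|/2 = 25.5.

25.5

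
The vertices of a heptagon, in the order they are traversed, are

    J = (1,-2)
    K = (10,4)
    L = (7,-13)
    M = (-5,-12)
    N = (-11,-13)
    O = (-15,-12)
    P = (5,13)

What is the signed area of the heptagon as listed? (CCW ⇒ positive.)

-285.5

Cross-terms: 24, -158, -149, -67, -63, -135, -23  ⇒  Σ = -571
Signed area = Σ/2 = -285.5 (negative ⇒ clockwise traversal).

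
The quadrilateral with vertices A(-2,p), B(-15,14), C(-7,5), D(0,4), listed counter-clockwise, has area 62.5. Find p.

10

Write out the shoelace sum; only the two edges meeting at A involve p:
2·Area = [(0·p − (-2)·4) + ((-2)·14 − (-15)·p)] + -5
       = 15·p + -25 = 125
⇒ p = 10.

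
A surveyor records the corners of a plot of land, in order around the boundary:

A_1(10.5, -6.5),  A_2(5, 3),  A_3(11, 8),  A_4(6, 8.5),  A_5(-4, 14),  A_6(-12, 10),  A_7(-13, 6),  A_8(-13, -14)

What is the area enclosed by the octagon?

456

Σ = (64) + (7) + (45.5) + (118) + (128) + (58) + (260) + (231.5) = 912
Area = |Σ|/2 = 456.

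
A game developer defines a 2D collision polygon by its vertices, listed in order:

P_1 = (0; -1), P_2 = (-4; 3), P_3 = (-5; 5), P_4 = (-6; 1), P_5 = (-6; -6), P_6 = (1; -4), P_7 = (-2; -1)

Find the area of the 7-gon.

40.5

Σ = (-4) + (-5) + (25) + (42) + (30) + (-9) + (2) = 81
Area = |Σ|/2 = 40.5.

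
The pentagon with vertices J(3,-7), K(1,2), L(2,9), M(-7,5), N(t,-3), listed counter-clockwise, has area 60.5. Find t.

0

The doubled signed area Σ (x_i y_{i+1} − x_{i+1} y_i) is linear in t.
With t=0 it equals 121; the coefficient of t is -12 (from the two edges through N).
So -12·t + 121 = 2·60.5 = 121 ⇒ t = 0.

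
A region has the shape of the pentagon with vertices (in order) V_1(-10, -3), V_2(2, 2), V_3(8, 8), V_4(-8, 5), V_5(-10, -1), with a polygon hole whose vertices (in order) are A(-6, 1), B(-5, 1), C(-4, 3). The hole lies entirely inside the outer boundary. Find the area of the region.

Outer boundary:
Cross-terms: -14, 0, 104, 58, 20  ⇒  Σ = 168
Area = |Σ|/2 = 84.
Hole:
Apply the surveyor's formula: 2A = Σ (x_i·y_{i+1} − x_{i+1}·y_i), indices taken mod 3.
Cross-terms: -1, -11, 14  ⇒  Σ = 2
Area = |Σ|/2 = 1.
Net area = 84 − 1 = 83.

83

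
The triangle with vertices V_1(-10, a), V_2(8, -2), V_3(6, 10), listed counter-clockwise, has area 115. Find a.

-9

Write out the shoelace sum; only the two edges meeting at V_1 involve a:
2·Area = [(6·a − (-10)·10) + ((-10)·(-2) − 8·a)] + 92
       = -2·a + 212 = 230
⇒ a = -9.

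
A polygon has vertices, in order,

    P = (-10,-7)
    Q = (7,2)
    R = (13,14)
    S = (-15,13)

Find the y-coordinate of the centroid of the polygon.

230/39

Apply Gauss's area formula. First the cross-terms c_i = x_i·y_{i+1} − x_{i+1}·y_i:
  29, 72, 379, 235  ⇒  2A = 715, A = 357.5.
Then Σ (y_i + y_{i+1})·c_i = 12650, so ȳ = 12650 / (6·357.5) = 230/39.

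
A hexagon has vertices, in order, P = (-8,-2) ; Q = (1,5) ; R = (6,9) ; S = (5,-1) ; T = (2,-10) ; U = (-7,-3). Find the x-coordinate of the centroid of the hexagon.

62/183

Apply the shoelace (surveyor's) formula. First the cross-terms c_i = x_i·y_{i+1} − x_{i+1}·y_i:
  -38, -21, -51, -48, -76, -10  ⇒  2A = -244, A = -122.
Then Σ (x_i + x_{i+1})·c_i = -248, so x̄ = -248 / (6·(-122)) = 62/183.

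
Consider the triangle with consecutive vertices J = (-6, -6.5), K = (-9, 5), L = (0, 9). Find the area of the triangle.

57.75

Apply Gauss's area formula: 2A = Σ (x_i·y_{i+1} − x_{i+1}·y_i), indices taken mod 3.
Σ = (-88.5) + (-81) + (54) = -115.5
Area = |Σ|/2 = 57.75.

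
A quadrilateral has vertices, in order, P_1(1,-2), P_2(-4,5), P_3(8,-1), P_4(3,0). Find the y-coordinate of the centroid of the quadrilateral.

8/7

Apply the shoelace (surveyor's) formula. First the cross-terms c_i = x_i·y_{i+1} − x_{i+1}·y_i:
  -3, -36, 3, -6  ⇒  2A = -42, A = -21.
Then Σ (y_i + y_{i+1})·c_i = -144, so ȳ = -144 / (6·(-21)) = 8/7.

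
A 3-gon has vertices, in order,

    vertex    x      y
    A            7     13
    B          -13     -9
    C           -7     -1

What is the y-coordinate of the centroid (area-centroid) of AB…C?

1

Apply the surveyor's formula. First the cross-terms c_i = x_i·y_{i+1} − x_{i+1}·y_i:
  106, -50, -84  ⇒  2A = -28, A = -14.
Then Σ (y_i + y_{i+1})·c_i = -84, so ȳ = -84 / (6·(-14)) = 1.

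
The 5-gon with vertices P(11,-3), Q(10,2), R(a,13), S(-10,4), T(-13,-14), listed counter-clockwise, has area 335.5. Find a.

Write out the shoelace sum; only the two edges meeting at R involve a:
2·Area = [(10·13 − a·2) + (a·4 − (-10)·13)] + 437
       = 2·a + 697 = 671
⇒ a = -13.

-13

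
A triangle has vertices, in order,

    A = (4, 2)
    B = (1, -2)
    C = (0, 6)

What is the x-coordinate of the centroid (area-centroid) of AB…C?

5/3

Apply the shoelace (surveyor's) formula. First the cross-terms c_i = x_i·y_{i+1} − x_{i+1}·y_i:
  -10, 6, -24  ⇒  2A = -28, A = -14.
Then Σ (x_i + x_{i+1})·c_i = -140, so x̄ = -140 / (6·(-14)) = 5/3.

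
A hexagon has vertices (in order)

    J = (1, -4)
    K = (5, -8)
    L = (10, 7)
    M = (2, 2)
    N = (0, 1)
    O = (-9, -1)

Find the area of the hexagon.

Apply the shoelace formula: 2A = Σ (x_i·y_{i+1} − x_{i+1}·y_i), indices taken mod 6.
Σ = (12) + (115) + (6) + (2) + (9) + (37) = 181
Area = |Σ|/2 = 90.5.

90.5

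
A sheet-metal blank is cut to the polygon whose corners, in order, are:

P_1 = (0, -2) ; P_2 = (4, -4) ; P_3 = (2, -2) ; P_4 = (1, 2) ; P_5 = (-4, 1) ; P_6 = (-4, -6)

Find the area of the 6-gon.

Apply Gauss's area formula: 2A = Σ (x_i·y_{i+1} − x_{i+1}·y_i), indices taken mod 6.
P_1→P_2: (0)(-4) − (4)(-2) = 8
P_2→P_3: (4)(-2) − (2)(-4) = 0
P_3→P_4: (2)(2) − (1)(-2) = 6
P_4→P_5: (1)(1) − (-4)(2) = 9
P_5→P_6: (-4)(-6) − (-4)(1) = 28
P_6→P_1: (-4)(-2) − (0)(-6) = 8
Σ = 59
Area = |Σ|/2 = 29.5.

29.5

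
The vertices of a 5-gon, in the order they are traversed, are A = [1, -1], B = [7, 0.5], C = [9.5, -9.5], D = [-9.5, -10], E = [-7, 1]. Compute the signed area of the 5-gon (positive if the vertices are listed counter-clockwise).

-161.25

Σ = (7.5) + (-71.25) + (-185.25) + (-79.5) + (6) = -322.5
Signed area = Σ/2 = -161.25 (negative ⇒ clockwise traversal).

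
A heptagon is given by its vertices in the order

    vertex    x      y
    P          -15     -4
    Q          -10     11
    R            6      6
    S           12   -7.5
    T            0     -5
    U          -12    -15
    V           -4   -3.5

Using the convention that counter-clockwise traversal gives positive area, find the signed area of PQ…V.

-311.25

P→Q: (-15)(11) − (-10)(-4) = -205
Q→R: (-10)(6) − (6)(11) = -126
R→S: (6)(-7.5) − (12)(6) = -117
S→T: (12)(-5) − (0)(-7.5) = -60
T→U: (0)(-15) − (-12)(-5) = -60
U→V: (-12)(-3.5) − (-4)(-15) = -18
V→P: (-4)(-4) − (-15)(-3.5) = -36.5
Σ = -622.5
Signed area = Σ/2 = -311.25 (negative ⇒ clockwise traversal).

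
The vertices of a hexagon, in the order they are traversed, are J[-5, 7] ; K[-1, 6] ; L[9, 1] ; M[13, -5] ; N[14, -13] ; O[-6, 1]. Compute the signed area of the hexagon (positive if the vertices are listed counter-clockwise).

-168

Apply the surveyor's formula: 2A = Σ (x_i·y_{i+1} − x_{i+1}·y_i), indices taken mod 6.
Σ = (-23) + (-55) + (-58) + (-99) + (-64) + (-37) = -336
Signed area = Σ/2 = -168 (negative ⇒ clockwise traversal).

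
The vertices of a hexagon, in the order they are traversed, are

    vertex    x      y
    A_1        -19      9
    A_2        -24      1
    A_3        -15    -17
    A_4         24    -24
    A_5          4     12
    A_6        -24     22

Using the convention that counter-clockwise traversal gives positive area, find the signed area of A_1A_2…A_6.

1175

Apply the shoelace (surveyor's) formula: 2A = Σ (x_i·y_{i+1} − x_{i+1}·y_i), indices taken mod 6.
Cross-terms: 197, 423, 768, 384, 376, 202  ⇒  Σ = 2350
Signed area = Σ/2 = 1175 (positive ⇒ counter-clockwise traversal).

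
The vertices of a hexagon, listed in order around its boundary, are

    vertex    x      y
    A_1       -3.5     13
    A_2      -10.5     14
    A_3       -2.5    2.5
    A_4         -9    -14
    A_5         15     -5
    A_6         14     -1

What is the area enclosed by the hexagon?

Apply Gauss's area formula: 2A = Σ (x_i·y_{i+1} − x_{i+1}·y_i), indices taken mod 6.
Cross-terms: 87.5, 8.75, 57.5, 255, 55, 178.5  ⇒  Σ = 642.25
Area = |Σ|/2 = 321.125.

321.125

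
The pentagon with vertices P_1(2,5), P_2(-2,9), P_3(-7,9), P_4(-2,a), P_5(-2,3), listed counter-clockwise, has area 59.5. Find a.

-10

Write out the shoelace sum; only the two edges meeting at P_4 involve a:
2·Area = [((-7)·a − (-2)·9) + ((-2)·3 − (-2)·a)] + 57
       = -5·a + 69 = 119
⇒ a = -10.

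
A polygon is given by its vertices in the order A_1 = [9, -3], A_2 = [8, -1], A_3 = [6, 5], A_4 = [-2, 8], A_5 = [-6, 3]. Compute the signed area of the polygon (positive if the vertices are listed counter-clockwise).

Apply the shoelace formula: 2A = Σ (x_i·y_{i+1} − x_{i+1}·y_i), indices taken mod 5.
Σ = (15) + (46) + (58) + (42) + (-9) = 152
Signed area = Σ/2 = 76 (positive ⇒ counter-clockwise traversal).

76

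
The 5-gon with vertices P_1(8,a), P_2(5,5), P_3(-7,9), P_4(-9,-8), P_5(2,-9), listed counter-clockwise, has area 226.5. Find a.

The doubled signed area Σ (x_i y_{i+1} − x_{i+1} y_i) is linear in a.
With a=0 it equals 426; the coefficient of a is -3 (from the two edges through P_1).
So -3·a + 426 = 2·226.5 = 453 ⇒ a = -9.

-9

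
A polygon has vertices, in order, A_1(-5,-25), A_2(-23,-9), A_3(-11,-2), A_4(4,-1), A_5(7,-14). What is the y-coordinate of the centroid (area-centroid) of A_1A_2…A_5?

-1602/143

Apply the surveyor's formula. First the cross-terms c_i = x_i·y_{i+1} − x_{i+1}·y_i:
  -530, -53, 19, -49, -245  ⇒  2A = -858, A = -429.
Then Σ (y_i + y_{i+1})·c_i = 28836, so ȳ = 28836 / (6·(-429)) = -1602/143.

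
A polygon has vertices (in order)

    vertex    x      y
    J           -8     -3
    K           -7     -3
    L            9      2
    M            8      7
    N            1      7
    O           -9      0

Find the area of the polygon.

Apply Gauss's area formula: 2A = Σ (x_i·y_{i+1} − x_{i+1}·y_i), indices taken mod 6.
Σ = (3) + (13) + (47) + (49) + (63) + (27) = 202
Area = |Σ|/2 = 101.

101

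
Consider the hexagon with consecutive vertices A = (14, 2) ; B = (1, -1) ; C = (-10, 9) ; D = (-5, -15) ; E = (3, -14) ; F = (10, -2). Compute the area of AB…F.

Apply the surveyor's formula: 2A = Σ (x_i·y_{i+1} − x_{i+1}·y_i), indices taken mod 6.
Cross-terms: -16, -1, 195, 115, 134, 48  ⇒  Σ = 475
Area = |Σ|/2 = 237.5.

237.5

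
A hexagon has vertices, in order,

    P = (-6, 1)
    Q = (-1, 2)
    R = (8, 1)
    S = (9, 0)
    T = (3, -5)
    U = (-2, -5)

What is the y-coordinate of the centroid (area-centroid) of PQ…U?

Apply Gauss's area formula. First the cross-terms c_i = x_i·y_{i+1} − x_{i+1}·y_i:
  -11, -17, -9, -45, -25, -32  ⇒  2A = -139, A = -69.5.
Then Σ (y_i + y_{i+1})·c_i = 510, so ȳ = 510 / (6·(-69.5)) = -170/139.

-170/139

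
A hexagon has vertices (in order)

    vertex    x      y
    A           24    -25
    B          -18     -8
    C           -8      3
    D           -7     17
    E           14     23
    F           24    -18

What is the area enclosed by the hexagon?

Apply the shoelace (surveyor's) formula: 2A = Σ (x_i·y_{i+1} − x_{i+1}·y_i), indices taken mod 6.
A→B: (24)(-8) − (-18)(-25) = -642
B→C: (-18)(3) − (-8)(-8) = -118
C→D: (-8)(17) − (-7)(3) = -115
D→E: (-7)(23) − (14)(17) = -399
E→F: (14)(-18) − (24)(23) = -804
F→A: (24)(-25) − (24)(-18) = -168
Σ = -2246
Area = |Σ|/2 = 1123.

1123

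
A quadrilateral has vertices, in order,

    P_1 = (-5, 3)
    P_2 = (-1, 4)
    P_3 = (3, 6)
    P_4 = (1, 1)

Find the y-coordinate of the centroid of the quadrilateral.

3.2

Apply the shoelace formula. First the cross-terms c_i = x_i·y_{i+1} − x_{i+1}·y_i:
  -17, -18, -3, 8  ⇒  2A = -30, A = -15.
Then Σ (y_i + y_{i+1})·c_i = -288, so ȳ = -288 / (6·(-15)) = 3.2.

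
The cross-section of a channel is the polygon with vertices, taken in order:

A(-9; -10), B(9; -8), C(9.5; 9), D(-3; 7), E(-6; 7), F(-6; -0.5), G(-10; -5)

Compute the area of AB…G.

279.25

Apply the shoelace formula: 2A = Σ (x_i·y_{i+1} − x_{i+1}·y_i), indices taken mod 7.
Cross-terms: 162, 157, 93.5, 21, 45, 25, 55  ⇒  Σ = 558.5
Area = |Σ|/2 = 279.25.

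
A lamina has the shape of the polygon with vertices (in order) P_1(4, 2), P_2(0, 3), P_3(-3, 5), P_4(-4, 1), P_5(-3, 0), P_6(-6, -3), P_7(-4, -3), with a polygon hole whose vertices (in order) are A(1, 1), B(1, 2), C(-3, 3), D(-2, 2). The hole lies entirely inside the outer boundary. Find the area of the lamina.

27

Outer boundary:
Apply the shoelace formula: 2A = Σ (x_i·y_{i+1} − x_{i+1}·y_i), indices taken mod 7.
Σ = (12) + (9) + (17) + (3) + (9) + (6) + (4) = 60
Area = |Σ|/2 = 30.
Hole:
Apply the surveyor's formula: 2A = Σ (x_i·y_{i+1} − x_{i+1}·y_i), indices taken mod 4.
Σ = (1) + (9) + (0) + (-4) = 6
Area = |Σ|/2 = 3.
Net area = 30 − 3 = 27.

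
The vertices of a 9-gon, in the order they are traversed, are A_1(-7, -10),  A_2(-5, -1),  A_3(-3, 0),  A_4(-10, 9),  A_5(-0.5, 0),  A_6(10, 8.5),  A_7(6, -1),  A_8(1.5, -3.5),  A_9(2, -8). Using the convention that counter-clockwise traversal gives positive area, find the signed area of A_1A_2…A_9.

Σ = (-43) + (-3) + (-27) + (4.5) + (-4.25) + (-61) + (-19.5) + (-5) + (-76) = -234.25
Signed area = Σ/2 = -117.125 (negative ⇒ clockwise traversal).

-117.125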